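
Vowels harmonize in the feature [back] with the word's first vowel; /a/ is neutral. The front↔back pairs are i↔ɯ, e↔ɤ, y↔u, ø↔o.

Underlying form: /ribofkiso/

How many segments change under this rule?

/o/ harmonizes with /i/ ([-back]) → [ø]
/o/ harmonizes with /i/ ([-back]) → [ø]
2 segments change.

2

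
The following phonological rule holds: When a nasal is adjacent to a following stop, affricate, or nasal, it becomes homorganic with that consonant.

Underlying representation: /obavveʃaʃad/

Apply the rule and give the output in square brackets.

no segment meets the rule's conditions; no change.

[obavveʃaʃad]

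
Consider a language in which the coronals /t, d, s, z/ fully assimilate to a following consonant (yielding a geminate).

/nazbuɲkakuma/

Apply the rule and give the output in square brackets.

/z/ before /b/ → [b] (total assimilation)

[nabbuɲkakuma]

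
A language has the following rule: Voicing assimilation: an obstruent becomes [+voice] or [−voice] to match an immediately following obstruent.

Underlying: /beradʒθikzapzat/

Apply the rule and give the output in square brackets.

/dʒ/ before /θ/ (voiceless) → [tʃ]
/k/ before /z/ (voiced) → [g]
/p/ before /z/ (voiced) → [b]

[beratʃθigzabzat]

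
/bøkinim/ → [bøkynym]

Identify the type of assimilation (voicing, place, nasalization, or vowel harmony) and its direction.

/i/→[y] /i/→[y].
Vowels agree with the first vowel, so the harmony is progressive.

vowel harmony, progressive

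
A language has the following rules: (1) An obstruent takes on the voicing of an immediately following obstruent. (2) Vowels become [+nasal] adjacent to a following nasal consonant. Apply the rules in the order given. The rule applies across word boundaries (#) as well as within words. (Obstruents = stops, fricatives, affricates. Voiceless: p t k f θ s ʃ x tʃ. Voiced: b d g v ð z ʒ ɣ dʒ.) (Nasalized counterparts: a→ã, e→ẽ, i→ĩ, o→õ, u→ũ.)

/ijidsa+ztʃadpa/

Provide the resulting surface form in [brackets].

Rule 1: /d/ before /s/ (voiceless) → [t]
Rule 1: /z/ before /tʃ/ (voiceless) → [s]
Rule 1: /d/ before /p/ (voiceless) → [t]
After rule 1: ijitsa+stʃatpa
Rule 2: no segment meets the rule's conditions; no change.

[ijitsa+stʃatpa]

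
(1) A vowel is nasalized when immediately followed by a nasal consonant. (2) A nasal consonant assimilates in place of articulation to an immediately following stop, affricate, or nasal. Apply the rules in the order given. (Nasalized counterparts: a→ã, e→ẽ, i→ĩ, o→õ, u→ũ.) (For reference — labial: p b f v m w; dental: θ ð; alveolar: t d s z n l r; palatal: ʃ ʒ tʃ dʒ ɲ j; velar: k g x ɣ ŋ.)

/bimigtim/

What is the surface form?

[bĩmigtĩm]

Rule 1: /i/ before nasal /m/ → [ĩ]
Rule 1: /i/ before nasal /m/ → [ĩ]
After rule 1: bĩmigtĩm
Rule 2: no segment meets the rule's conditions; no change.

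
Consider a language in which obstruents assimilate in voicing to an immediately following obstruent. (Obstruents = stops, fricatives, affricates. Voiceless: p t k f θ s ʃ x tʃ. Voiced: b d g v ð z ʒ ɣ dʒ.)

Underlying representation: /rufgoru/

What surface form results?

[ruvgoru]

/f/ before /g/ (voiced) → [v]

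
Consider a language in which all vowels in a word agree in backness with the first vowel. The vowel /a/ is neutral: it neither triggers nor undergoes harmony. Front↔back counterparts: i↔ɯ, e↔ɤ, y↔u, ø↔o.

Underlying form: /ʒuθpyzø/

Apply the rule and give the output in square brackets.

/y/ harmonizes with /u/ ([+back]) → [u]
/ø/ harmonizes with /u/ ([+back]) → [o]

[ʒuθpuzo]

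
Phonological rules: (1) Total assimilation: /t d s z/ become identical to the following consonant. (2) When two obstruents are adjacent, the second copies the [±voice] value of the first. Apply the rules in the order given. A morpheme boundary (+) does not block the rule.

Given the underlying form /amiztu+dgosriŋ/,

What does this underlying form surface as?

Rule 1: /z/ before /t/ → [t] (total assimilation)
Rule 1: /d/ before /g/ → [g] (total assimilation)
Rule 1: /s/ before /r/ → [r] (total assimilation)
After rule 1: amittu+ggorriŋ
Rule 2: no segment meets the rule's conditions; no change.

[amittu+ggorriŋ]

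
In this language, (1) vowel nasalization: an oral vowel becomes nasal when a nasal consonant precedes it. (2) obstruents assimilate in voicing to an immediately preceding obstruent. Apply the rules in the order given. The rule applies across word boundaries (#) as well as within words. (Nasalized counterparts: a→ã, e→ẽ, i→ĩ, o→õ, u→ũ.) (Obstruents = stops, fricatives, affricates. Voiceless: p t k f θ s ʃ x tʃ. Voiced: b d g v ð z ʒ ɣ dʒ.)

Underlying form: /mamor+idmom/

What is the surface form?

Rule 1: /a/ after nasal /m/ → [ã]
Rule 1: /o/ after nasal /m/ → [õ]
Rule 1: /o/ after nasal /m/ → [õ]
After rule 1: mãmõr+idmõm
Rule 2: no segment meets the rule's conditions; no change.

[mãmõr+idmõm]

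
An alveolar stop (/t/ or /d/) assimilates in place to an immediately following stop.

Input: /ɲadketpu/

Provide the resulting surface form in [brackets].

/d/ before /k/ (velar) → [g]
/t/ before /p/ (labial) → [p]

[ɲagkeppu]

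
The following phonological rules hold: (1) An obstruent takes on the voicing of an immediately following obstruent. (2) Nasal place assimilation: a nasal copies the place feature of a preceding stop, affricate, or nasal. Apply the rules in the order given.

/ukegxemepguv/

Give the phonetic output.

Rule 1: /g/ before /x/ (voiceless) → [k]
Rule 1: /p/ before /g/ (voiced) → [b]
After rule 1: ukekxemebguv
Rule 2: no segment meets the rule's conditions; no change.

[ukekxemebguv]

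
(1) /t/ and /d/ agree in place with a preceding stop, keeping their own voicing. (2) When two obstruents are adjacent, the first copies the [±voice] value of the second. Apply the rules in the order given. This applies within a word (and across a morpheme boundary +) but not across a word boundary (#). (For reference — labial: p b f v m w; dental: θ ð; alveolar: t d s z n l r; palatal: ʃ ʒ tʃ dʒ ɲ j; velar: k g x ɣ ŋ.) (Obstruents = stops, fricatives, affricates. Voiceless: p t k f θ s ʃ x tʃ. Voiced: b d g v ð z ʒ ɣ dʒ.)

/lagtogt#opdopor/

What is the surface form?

[lakkokk#obbopor]

Rule 1: /t/ after /g/ (velar) → [k]
Rule 1: /t/ after /g/ (velar) → [k]
Rule 1: /d/ after /p/ (labial) → [b]
After rule 1: lagkogk#opbopor
Rule 2: /g/ before /k/ (voiceless) → [k]
Rule 2: /g/ before /k/ (voiceless) → [k]
Rule 2: /p/ before /b/ (voiced) → [b]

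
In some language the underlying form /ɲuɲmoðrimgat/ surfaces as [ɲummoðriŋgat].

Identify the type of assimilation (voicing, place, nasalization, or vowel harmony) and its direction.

place assimilation, regressive

/ɲ/→[m] /m/→[ŋ].
Each target copies a feature from the following segment, so the direction is regressive.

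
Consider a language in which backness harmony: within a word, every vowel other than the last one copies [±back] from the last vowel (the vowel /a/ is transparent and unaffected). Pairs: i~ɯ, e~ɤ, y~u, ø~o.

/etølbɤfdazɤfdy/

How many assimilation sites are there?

2

/ɤ/ harmonizes with /y/ ([-back]) → [e]
/ɤ/ harmonizes with /y/ ([-back]) → [e]
2 segments change.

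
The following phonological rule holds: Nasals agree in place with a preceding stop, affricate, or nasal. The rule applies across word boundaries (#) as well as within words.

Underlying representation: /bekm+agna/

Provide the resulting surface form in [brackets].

[bekŋ+agŋa]

/m/ after /k/ (velar) → [ŋ]
/n/ after /g/ (velar) → [ŋ]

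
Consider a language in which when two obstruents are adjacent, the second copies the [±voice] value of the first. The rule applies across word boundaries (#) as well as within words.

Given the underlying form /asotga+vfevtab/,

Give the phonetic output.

/g/ after /t/ (voiceless) → [k]
/f/ after /v/ (voiced) → [v]
/t/ after /v/ (voiced) → [d]

[asotka+vvevdab]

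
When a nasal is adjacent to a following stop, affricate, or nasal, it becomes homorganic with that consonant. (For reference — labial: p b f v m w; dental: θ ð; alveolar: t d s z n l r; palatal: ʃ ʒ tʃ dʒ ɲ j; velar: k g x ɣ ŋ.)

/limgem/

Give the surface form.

/m/ before /g/ (velar) → [ŋ]

[liŋgem]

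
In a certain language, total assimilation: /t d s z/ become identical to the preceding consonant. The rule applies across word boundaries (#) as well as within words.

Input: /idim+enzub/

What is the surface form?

/z/ after /n/ → [n] (total assimilation)

[idim+ennub]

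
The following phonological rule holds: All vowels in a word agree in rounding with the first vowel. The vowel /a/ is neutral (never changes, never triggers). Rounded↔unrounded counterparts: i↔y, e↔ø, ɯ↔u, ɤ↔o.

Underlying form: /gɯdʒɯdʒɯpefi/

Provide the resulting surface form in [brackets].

[gɯdʒɯdʒɯpefi]

no segment meets the rule's conditions; no change.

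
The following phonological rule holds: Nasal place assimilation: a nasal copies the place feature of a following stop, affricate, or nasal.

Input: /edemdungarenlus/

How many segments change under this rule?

/m/ before /d/ (alveolar) → [n]
/n/ before /g/ (velar) → [ŋ]
2 segments change.

2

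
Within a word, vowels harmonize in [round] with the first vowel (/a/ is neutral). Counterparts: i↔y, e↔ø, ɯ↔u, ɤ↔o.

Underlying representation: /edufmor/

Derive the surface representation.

[edɯfmɤr]

/u/ harmonizes with /e/ ([-round]) → [ɯ]
/o/ harmonizes with /e/ ([-round]) → [ɤ]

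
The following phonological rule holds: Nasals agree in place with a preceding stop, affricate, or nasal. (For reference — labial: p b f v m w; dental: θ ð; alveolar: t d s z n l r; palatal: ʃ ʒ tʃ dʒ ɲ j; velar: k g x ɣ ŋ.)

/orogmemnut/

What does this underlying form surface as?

/m/ after /g/ (velar) → [ŋ]
/n/ after /m/ (labial) → [m]

[orogŋemmut]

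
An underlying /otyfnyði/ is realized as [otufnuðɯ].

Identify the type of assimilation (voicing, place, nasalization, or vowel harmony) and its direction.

vowel harmony, progressive

/y/→[u] /y/→[u] /i/→[ɯ].
Vowels agree with the first vowel, so the harmony is progressive.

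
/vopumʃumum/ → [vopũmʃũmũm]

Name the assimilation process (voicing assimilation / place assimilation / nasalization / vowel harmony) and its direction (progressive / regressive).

/u/→[ũ] /u/→[ũ] /u/→[ũ].
Each target copies a feature from the following segment, so the direction is regressive.

nasalization, regressive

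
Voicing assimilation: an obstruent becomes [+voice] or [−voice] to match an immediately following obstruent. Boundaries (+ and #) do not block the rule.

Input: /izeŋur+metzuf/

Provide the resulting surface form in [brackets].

/t/ before /z/ (voiced) → [d]

[izeŋur+medzuf]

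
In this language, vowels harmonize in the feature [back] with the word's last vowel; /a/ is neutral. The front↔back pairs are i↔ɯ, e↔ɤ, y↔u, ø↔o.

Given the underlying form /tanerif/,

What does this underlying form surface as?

[tanerif]

no segment meets the rule's conditions; no change.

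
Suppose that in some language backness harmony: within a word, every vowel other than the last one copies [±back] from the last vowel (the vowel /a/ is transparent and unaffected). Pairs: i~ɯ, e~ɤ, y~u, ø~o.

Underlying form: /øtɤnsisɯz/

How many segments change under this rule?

2

/ø/ harmonizes with /ɯ/ ([+back]) → [o]
/i/ harmonizes with /ɯ/ ([+back]) → [ɯ]
2 segments change.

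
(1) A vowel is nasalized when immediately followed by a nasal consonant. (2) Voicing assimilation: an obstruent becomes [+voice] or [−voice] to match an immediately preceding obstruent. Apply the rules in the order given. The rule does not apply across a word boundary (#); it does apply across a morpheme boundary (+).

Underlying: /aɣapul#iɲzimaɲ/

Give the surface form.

Rule 1: /i/ before nasal /ɲ/ → [ĩ]
Rule 1: /i/ before nasal /m/ → [ĩ]
Rule 1: /a/ before nasal /ɲ/ → [ã]
After rule 1: aɣapul#ĩɲzĩmãɲ
Rule 2: no segment meets the rule's conditions; no change.

[aɣapul#ĩɲzĩmãɲ]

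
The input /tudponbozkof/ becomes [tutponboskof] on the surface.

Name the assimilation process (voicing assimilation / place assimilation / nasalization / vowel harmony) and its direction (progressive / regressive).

voicing assimilation, regressive

/d/→[t] /z/→[s].
Each target copies a feature from the following segment, so the direction is regressive.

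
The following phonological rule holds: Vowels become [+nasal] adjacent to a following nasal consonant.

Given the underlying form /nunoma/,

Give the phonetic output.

/u/ before nasal /n/ → [ũ]
/o/ before nasal /m/ → [õ]

[nũnõma]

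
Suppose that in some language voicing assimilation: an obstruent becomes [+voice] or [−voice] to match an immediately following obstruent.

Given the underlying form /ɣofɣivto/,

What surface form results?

[ɣovɣifto]

/f/ before /ɣ/ (voiced) → [v]
/v/ before /t/ (voiceless) → [f]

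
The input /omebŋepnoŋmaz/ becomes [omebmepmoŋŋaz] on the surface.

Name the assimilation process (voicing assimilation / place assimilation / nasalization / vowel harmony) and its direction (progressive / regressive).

place assimilation, progressive

/ŋ/→[m] /n/→[m] /m/→[ŋ].
Each target copies a feature from the preceding segment, so the direction is progressive.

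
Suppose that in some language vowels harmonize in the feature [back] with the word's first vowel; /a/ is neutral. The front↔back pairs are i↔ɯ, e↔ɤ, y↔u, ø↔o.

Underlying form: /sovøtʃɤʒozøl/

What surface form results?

/ø/ harmonizes with /o/ ([+back]) → [o]
/ø/ harmonizes with /o/ ([+back]) → [o]

[sovotʃɤʒozol]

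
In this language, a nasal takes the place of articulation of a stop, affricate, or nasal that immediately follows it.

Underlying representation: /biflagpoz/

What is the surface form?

no segment meets the rule's conditions; no change.

[biflagpoz]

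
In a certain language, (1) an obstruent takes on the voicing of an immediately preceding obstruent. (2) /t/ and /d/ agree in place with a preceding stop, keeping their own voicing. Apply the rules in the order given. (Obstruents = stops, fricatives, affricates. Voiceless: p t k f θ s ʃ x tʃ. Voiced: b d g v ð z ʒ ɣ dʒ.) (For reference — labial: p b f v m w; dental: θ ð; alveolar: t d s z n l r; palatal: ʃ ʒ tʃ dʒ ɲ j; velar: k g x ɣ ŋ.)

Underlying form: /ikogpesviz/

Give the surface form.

Rule 1: /p/ after /g/ (voiced) → [b]
Rule 1: /v/ after /s/ (voiceless) → [f]
After rule 1: ikogbesfiz
Rule 2: no segment meets the rule's conditions; no change.

[ikogbesfiz]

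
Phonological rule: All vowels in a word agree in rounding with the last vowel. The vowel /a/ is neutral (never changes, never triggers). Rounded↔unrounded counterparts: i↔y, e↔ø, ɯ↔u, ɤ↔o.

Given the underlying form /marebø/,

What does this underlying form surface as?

[marøbø]

/e/ harmonizes with /ø/ ([+round]) → [ø]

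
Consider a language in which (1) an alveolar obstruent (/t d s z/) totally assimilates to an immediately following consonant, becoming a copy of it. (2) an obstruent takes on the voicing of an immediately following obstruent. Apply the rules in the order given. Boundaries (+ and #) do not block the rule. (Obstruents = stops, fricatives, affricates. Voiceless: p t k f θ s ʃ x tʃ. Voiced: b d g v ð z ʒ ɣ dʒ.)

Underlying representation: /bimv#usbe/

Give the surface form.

Rule 1: /s/ before /b/ → [b] (total assimilation)
After rule 1: bimv#ubbe
Rule 2: no segment meets the rule's conditions; no change.

[bimv#ubbe]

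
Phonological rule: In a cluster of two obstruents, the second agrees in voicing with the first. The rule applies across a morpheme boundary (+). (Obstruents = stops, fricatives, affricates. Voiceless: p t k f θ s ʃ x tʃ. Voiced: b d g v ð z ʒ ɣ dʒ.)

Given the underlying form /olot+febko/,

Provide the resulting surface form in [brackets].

[olot+febgo]

/k/ after /b/ (voiced) → [g]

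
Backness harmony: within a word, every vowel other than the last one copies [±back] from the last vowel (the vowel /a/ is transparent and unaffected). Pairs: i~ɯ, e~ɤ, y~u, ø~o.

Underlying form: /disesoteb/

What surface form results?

[disesøteb]

/o/ harmonizes with /e/ ([-back]) → [ø]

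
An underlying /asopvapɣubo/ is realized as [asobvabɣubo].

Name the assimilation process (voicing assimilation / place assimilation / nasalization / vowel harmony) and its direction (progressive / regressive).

/p/→[b] /p/→[b].
Each target copies a feature from the following segment, so the direction is regressive.

voicing assimilation, regressive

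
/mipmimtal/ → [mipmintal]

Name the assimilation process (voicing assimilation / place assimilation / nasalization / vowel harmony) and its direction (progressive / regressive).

place assimilation, regressive

/m/→[n].
Each target copies a feature from the following segment, so the direction is regressive.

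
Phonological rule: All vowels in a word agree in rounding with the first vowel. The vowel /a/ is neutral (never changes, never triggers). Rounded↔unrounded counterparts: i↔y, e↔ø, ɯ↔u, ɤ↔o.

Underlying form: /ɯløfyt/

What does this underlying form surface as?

[ɯlefit]

/ø/ harmonizes with /ɯ/ ([-round]) → [e]
/y/ harmonizes with /ɯ/ ([-round]) → [i]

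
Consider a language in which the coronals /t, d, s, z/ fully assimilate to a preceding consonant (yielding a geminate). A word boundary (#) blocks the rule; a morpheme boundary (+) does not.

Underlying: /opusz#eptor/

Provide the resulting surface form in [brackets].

/z/ after /s/ → [s] (total assimilation)
/t/ after /p/ → [p] (total assimilation)

[opuss#eppor]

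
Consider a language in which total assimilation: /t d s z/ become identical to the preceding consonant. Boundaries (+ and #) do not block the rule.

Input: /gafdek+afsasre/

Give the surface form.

[gaffek+affasre]

/d/ after /f/ → [f] (total assimilation)
/s/ after /f/ → [f] (total assimilation)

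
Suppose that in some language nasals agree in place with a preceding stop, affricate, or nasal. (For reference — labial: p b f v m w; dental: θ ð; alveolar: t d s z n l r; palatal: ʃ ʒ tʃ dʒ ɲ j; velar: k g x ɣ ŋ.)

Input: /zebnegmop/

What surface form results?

/n/ after /b/ (labial) → [m]
/m/ after /g/ (velar) → [ŋ]

[zebmegŋop]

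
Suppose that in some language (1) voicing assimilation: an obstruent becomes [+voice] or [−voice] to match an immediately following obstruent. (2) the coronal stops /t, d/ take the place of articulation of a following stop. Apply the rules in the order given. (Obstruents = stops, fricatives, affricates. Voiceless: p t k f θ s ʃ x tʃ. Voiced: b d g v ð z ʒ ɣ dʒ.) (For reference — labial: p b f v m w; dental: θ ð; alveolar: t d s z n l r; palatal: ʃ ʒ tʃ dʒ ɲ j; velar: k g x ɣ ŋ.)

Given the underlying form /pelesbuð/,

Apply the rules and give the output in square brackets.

[pelezbuð]

Rule 1: /s/ before /b/ (voiced) → [z]
After rule 1: pelezbuð
Rule 2: no segment meets the rule's conditions; no change.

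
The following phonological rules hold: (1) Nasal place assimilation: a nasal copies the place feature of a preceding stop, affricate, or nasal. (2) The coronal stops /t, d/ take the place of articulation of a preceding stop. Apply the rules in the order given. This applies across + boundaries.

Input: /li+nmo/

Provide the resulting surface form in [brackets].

Rule 1: /m/ after /n/ (alveolar) → [n]
After rule 1: li+nno
Rule 2: no segment meets the rule's conditions; no change.

[li+nno]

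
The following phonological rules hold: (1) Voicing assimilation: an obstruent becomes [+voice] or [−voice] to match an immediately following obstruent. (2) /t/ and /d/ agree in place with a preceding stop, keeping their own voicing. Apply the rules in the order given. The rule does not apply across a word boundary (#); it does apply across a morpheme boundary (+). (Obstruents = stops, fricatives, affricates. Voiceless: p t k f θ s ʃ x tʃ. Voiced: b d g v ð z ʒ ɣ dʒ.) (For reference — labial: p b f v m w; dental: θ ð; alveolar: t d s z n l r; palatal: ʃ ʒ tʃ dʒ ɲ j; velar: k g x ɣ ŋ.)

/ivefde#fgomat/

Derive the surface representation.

Rule 1: /f/ before /d/ (voiced) → [v]
Rule 1: /f/ before /g/ (voiced) → [v]
After rule 1: ivevde#vgomat
Rule 2: no segment meets the rule's conditions; no change.

[ivevde#vgomat]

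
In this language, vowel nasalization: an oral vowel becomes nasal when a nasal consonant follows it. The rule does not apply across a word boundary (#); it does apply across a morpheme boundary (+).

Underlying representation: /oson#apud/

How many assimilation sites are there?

/o/ before nasal /n/ → [õ]
1 segment changes.

1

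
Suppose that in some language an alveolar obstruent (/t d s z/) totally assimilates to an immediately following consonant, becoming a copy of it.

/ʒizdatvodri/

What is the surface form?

[ʒiddavvorri]

/z/ before /d/ → [d] (total assimilation)
/t/ before /v/ → [v] (total assimilation)
/d/ before /r/ → [r] (total assimilation)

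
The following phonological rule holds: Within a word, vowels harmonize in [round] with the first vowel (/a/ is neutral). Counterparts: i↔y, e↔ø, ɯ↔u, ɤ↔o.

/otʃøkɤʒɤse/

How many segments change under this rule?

3

/ɤ/ harmonizes with /o/ ([+round]) → [o]
/ɤ/ harmonizes with /o/ ([+round]) → [o]
/e/ harmonizes with /o/ ([+round]) → [ø]
3 segments change.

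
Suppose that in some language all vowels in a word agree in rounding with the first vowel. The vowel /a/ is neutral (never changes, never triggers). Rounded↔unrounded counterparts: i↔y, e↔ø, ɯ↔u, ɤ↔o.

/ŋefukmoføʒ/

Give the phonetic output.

[ŋefɯkmɤfeʒ]

/u/ harmonizes with /e/ ([-round]) → [ɯ]
/o/ harmonizes with /e/ ([-round]) → [ɤ]
/ø/ harmonizes with /e/ ([-round]) → [e]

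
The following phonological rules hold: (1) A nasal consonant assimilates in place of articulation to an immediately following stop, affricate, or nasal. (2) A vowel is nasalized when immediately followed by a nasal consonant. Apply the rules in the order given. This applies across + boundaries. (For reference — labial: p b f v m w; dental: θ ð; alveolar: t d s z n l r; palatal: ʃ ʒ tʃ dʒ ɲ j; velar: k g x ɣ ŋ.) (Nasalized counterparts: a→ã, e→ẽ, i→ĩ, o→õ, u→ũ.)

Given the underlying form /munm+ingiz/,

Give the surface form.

[mũmm+ĩŋgiz]

Rule 1: /n/ before /m/ (labial) → [m]
Rule 1: /n/ before /g/ (velar) → [ŋ]
After rule 1: mumm+iŋgiz
Rule 2: /u/ before nasal /m/ → [ũ]
Rule 2: /i/ before nasal /ŋ/ → [ĩ]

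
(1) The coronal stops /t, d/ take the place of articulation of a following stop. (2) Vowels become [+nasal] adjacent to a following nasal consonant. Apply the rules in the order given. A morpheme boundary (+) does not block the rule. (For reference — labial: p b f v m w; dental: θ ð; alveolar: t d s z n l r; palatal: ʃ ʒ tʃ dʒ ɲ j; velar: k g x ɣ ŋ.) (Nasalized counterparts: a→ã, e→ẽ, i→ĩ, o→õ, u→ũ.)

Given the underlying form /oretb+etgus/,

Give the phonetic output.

Rule 1: /t/ before /b/ (labial) → [p]
Rule 1: /t/ before /g/ (velar) → [k]
After rule 1: orepb+ekgus
Rule 2: no segment meets the rule's conditions; no change.

[orepb+ekgus]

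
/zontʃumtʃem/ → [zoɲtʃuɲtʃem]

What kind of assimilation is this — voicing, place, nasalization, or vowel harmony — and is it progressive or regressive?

/n/→[ɲ] /m/→[ɲ].
Each target copies a feature from the following segment, so the direction is regressive.

place assimilation, regressive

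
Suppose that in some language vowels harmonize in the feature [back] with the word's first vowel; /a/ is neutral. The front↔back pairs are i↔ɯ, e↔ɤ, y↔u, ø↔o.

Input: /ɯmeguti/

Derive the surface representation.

[ɯmɤgutɯ]

/e/ harmonizes with /ɯ/ ([+back]) → [ɤ]
/i/ harmonizes with /ɯ/ ([+back]) → [ɯ]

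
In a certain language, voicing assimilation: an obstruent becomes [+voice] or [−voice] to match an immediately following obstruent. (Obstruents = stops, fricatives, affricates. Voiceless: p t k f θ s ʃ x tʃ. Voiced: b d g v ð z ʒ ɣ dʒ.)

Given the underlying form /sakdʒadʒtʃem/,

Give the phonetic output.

/k/ before /dʒ/ (voiced) → [g]
/dʒ/ before /tʃ/ (voiceless) → [tʃ]

[sagdʒatʃtʃem]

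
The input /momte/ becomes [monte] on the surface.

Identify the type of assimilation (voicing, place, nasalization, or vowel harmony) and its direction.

place assimilation, regressive

/m/→[n].
Each target copies a feature from the following segment, so the direction is regressive.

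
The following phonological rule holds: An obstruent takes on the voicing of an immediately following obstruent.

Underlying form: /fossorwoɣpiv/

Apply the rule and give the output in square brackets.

/ɣ/ before /p/ (voiceless) → [x]

[fossorwoxpiv]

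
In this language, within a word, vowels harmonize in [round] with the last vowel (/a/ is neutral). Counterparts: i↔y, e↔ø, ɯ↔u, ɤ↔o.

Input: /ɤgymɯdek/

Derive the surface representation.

[ɤgimɯdek]

/y/ harmonizes with /e/ ([-round]) → [i]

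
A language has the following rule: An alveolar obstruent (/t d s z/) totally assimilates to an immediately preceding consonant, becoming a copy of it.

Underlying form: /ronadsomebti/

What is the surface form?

/s/ after /d/ → [d] (total assimilation)
/t/ after /b/ → [b] (total assimilation)

[ronaddomebbi]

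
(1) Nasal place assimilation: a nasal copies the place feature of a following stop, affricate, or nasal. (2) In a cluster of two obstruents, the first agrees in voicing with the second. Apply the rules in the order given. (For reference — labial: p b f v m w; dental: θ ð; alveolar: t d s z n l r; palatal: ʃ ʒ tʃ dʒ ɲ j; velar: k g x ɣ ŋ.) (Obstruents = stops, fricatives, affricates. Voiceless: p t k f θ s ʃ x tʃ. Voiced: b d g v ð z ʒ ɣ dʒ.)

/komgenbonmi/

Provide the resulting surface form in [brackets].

Rule 1: /m/ before /g/ (velar) → [ŋ]
Rule 1: /n/ before /b/ (labial) → [m]
Rule 1: /n/ before /m/ (labial) → [m]
After rule 1: koŋgembommi
Rule 2: no segment meets the rule's conditions; no change.

[koŋgembommi]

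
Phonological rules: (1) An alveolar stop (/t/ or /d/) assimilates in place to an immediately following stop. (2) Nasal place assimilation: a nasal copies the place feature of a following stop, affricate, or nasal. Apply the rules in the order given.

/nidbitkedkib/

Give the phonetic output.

Rule 1: /d/ before /b/ (labial) → [b]
Rule 1: /t/ before /k/ (velar) → [k]
Rule 1: /d/ before /k/ (velar) → [g]
After rule 1: nibbikkegkib
Rule 2: no segment meets the rule's conditions; no change.

[nibbikkegkib]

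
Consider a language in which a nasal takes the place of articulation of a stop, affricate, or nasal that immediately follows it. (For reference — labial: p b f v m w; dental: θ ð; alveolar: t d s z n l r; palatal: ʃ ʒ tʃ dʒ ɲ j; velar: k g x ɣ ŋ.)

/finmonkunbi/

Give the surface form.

[fimmoŋkumbi]

/n/ before /m/ (labial) → [m]
/n/ before /k/ (velar) → [ŋ]
/n/ before /b/ (labial) → [m]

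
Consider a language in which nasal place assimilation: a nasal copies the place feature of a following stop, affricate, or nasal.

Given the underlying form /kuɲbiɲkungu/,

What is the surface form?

/ɲ/ before /b/ (labial) → [m]
/ɲ/ before /k/ (velar) → [ŋ]
/n/ before /g/ (velar) → [ŋ]

[kumbiŋkuŋgu]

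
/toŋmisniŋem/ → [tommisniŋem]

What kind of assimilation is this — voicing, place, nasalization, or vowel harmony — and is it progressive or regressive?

/ŋ/→[m].
Each target copies a feature from the following segment, so the direction is regressive.

place assimilation, regressive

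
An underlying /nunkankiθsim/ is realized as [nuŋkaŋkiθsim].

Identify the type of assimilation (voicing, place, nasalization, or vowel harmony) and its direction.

place assimilation, regressive

/n/→[ŋ] /n/→[ŋ].
Each target copies a feature from the following segment, so the direction is regressive.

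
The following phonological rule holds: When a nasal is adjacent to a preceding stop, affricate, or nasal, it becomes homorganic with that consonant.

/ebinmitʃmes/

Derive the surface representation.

/m/ after /n/ (alveolar) → [n]
/m/ after /tʃ/ (palatal) → [ɲ]

[ebinnitʃɲes]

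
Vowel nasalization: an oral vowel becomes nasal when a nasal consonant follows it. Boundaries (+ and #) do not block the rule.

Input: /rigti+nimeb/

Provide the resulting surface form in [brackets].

/i/ before nasal /n/ → [ĩ]
/i/ before nasal /m/ → [ĩ]

[rigtĩ+nĩmeb]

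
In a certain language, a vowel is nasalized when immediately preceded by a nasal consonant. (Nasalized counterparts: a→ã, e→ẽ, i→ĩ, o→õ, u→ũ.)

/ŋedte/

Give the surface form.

[ŋẽdte]

/e/ after nasal /ŋ/ → [ẽ]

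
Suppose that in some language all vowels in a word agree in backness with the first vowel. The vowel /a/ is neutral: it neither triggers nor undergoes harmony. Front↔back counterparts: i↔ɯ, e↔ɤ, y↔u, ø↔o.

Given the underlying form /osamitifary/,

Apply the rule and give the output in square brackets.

/i/ harmonizes with /o/ ([+back]) → [ɯ]
/i/ harmonizes with /o/ ([+back]) → [ɯ]
/y/ harmonizes with /o/ ([+back]) → [u]

[osamɯtɯfaru]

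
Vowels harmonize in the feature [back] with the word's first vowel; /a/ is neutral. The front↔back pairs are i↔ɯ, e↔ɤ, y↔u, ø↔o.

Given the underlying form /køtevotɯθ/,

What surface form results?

/o/ harmonizes with /ø/ ([-back]) → [ø]
/ɯ/ harmonizes with /ø/ ([-back]) → [i]

[køtevøtiθ]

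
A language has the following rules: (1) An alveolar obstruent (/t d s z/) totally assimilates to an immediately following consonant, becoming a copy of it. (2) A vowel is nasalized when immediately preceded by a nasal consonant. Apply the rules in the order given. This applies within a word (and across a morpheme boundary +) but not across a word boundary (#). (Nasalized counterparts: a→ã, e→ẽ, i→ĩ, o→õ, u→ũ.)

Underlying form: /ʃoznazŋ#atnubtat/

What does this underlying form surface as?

Rule 1: /z/ before /n/ → [n] (total assimilation)
Rule 1: /z/ before /ŋ/ → [ŋ] (total assimilation)
Rule 1: /t/ before /n/ → [n] (total assimilation)
After rule 1: ʃonnaŋŋ#annubtat
Rule 2: /a/ after nasal /n/ → [ã]
Rule 2: /u/ after nasal /n/ → [ũ]

[ʃonnãŋŋ#annũbtat]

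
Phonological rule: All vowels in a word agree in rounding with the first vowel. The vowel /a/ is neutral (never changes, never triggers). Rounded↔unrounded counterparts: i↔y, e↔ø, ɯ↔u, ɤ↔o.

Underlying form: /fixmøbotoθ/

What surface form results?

[fixmebɤtɤθ]

/ø/ harmonizes with /i/ ([-round]) → [e]
/o/ harmonizes with /i/ ([-round]) → [ɤ]
/o/ harmonizes with /i/ ([-round]) → [ɤ]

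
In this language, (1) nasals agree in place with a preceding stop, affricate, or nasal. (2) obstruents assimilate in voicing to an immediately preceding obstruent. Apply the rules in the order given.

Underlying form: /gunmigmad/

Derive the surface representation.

[gunnigŋad]

Rule 1: /m/ after /n/ (alveolar) → [n]
Rule 1: /m/ after /g/ (velar) → [ŋ]
After rule 1: gunnigŋad
Rule 2: no segment meets the rule's conditions; no change.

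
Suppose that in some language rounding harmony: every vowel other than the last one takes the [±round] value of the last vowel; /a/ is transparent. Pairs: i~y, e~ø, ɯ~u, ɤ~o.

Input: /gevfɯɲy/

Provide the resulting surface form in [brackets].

/e/ harmonizes with /y/ ([+round]) → [ø]
/ɯ/ harmonizes with /y/ ([+round]) → [u]

[gøvfuɲy]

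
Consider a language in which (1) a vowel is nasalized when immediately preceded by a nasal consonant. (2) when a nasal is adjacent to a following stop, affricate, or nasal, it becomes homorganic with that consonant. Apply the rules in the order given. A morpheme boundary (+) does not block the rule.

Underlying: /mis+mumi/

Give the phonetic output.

Rule 1: /i/ after nasal /m/ → [ĩ]
Rule 1: /u/ after nasal /m/ → [ũ]
Rule 1: /i/ after nasal /m/ → [ĩ]
After rule 1: mĩs+mũmĩ
Rule 2: no segment meets the rule's conditions; no change.

[mĩs+mũmĩ]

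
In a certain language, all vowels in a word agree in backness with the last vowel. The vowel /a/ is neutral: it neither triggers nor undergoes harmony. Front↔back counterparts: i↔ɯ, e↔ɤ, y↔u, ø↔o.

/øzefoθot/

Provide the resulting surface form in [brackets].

[ozɤfoθot]

/ø/ harmonizes with /o/ ([+back]) → [o]
/e/ harmonizes with /o/ ([+back]) → [ɤ]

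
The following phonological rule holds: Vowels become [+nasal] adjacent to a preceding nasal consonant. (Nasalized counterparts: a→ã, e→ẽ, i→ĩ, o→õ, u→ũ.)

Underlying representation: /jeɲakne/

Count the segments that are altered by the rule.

2

/a/ after nasal /ɲ/ → [ã]
/e/ after nasal /n/ → [ẽ]
2 segments change.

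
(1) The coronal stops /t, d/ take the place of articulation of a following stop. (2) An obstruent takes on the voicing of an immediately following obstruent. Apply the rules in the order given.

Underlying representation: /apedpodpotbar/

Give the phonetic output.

Rule 1: /d/ before /p/ (labial) → [b]
Rule 1: /d/ before /p/ (labial) → [b]
Rule 1: /t/ before /b/ (labial) → [p]
After rule 1: apebpobpopbar
Rule 2: /b/ before /p/ (voiceless) → [p]
Rule 2: /b/ before /p/ (voiceless) → [p]
Rule 2: /p/ before /b/ (voiced) → [b]

[apeppoppobbar]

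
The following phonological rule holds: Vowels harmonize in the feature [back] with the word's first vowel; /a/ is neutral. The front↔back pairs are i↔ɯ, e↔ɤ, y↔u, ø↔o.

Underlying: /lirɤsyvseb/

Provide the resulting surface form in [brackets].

[liresyvseb]

/ɤ/ harmonizes with /i/ ([-back]) → [e]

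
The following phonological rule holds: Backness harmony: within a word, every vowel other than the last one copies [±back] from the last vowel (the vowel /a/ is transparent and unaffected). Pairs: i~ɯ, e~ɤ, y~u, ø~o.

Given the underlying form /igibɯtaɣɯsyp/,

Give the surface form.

/ɯ/ harmonizes with /y/ ([-back]) → [i]
/ɯ/ harmonizes with /y/ ([-back]) → [i]

[igibitaɣisyp]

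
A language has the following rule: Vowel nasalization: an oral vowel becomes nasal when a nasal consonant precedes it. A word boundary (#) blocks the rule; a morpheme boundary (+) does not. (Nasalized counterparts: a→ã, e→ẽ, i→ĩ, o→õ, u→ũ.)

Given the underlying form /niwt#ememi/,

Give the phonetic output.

[nĩwt#emẽmĩ]

/i/ after nasal /n/ → [ĩ]
/e/ after nasal /m/ → [ẽ]
/i/ after nasal /m/ → [ĩ]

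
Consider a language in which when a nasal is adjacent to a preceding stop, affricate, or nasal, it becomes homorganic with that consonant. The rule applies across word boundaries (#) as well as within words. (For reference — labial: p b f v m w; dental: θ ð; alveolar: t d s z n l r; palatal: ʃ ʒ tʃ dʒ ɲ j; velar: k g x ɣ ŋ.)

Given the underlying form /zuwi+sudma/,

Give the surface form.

/m/ after /d/ (alveolar) → [n]

[zuwi+sudna]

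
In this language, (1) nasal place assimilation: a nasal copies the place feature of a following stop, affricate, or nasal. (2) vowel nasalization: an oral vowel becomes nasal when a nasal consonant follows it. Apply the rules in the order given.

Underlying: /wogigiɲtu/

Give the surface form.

[wogigĩntu]

Rule 1: /ɲ/ before /t/ (alveolar) → [n]
After rule 1: wogigintu
Rule 2: /i/ before nasal /n/ → [ĩ]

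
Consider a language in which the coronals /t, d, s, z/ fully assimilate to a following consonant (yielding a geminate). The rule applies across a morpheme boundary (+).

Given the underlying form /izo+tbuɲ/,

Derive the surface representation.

[izo+bbuɲ]

/t/ before /b/ → [b] (total assimilation)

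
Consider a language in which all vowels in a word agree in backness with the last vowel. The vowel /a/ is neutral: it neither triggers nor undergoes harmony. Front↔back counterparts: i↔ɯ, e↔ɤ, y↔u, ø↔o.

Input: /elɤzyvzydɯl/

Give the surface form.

/e/ harmonizes with /ɯ/ ([+back]) → [ɤ]
/y/ harmonizes with /ɯ/ ([+back]) → [u]
/y/ harmonizes with /ɯ/ ([+back]) → [u]

[ɤlɤzuvzudɯl]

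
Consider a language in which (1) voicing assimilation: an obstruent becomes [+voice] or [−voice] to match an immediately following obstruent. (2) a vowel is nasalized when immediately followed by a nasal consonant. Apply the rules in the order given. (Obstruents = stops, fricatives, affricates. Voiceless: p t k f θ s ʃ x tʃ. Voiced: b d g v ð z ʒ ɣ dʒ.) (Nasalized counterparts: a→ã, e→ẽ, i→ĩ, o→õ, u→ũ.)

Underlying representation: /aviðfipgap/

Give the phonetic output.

Rule 1: /ð/ before /f/ (voiceless) → [θ]
Rule 1: /p/ before /g/ (voiced) → [b]
After rule 1: aviθfibgap
Rule 2: no segment meets the rule's conditions; no change.

[aviθfibgap]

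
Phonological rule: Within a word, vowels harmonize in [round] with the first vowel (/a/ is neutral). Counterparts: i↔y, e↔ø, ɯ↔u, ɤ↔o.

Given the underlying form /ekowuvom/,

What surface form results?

/o/ harmonizes with /e/ ([-round]) → [ɤ]
/u/ harmonizes with /e/ ([-round]) → [ɯ]
/o/ harmonizes with /e/ ([-round]) → [ɤ]

[ekɤwɯvɤm]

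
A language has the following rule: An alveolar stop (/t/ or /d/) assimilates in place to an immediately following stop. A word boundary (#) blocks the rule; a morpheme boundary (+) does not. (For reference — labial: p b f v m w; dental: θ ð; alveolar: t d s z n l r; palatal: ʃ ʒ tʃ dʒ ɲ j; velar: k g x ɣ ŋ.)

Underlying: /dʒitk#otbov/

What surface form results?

/t/ before /k/ (velar) → [k]
/t/ before /b/ (labial) → [p]

[dʒikk#opbov]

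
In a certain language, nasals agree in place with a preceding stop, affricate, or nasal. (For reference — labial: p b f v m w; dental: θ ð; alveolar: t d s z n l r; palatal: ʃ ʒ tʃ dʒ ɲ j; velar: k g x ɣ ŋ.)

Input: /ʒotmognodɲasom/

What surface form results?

/m/ after /t/ (alveolar) → [n]
/n/ after /g/ (velar) → [ŋ]
/ɲ/ after /d/ (alveolar) → [n]

[ʒotnogŋodnasom]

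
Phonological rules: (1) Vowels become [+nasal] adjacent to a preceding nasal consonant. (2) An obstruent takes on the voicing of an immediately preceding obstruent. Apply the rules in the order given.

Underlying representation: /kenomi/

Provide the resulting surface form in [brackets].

Rule 1: /o/ after nasal /n/ → [õ]
Rule 1: /i/ after nasal /m/ → [ĩ]
After rule 1: kenõmĩ
Rule 2: no segment meets the rule's conditions; no change.

[kenõmĩ]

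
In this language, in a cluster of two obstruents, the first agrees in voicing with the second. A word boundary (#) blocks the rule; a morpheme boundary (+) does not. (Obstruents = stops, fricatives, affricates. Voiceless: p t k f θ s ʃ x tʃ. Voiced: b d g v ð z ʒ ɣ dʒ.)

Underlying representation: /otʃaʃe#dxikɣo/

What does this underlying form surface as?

[otʃaʃe#txigɣo]

/d/ before /x/ (voiceless) → [t]
/k/ before /ɣ/ (voiced) → [g]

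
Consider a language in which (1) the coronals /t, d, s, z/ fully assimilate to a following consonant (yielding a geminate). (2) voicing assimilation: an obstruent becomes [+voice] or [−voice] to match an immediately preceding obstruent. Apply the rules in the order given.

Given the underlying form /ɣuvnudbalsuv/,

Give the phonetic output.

[ɣuvnubbalsuv]

Rule 1: /d/ before /b/ → [b] (total assimilation)
After rule 1: ɣuvnubbalsuv
Rule 2: no segment meets the rule's conditions; no change.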